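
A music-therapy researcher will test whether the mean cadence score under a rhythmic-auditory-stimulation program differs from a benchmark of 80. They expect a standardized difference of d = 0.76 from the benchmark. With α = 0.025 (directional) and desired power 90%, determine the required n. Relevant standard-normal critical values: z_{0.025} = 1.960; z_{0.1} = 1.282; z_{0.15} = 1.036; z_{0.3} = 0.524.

For a one-sample test: n = ((z_{α} + z_β) / d)².
z_{α} + z_β = 1.960 + 1.282 = 3.242.
n = (3.242 / 0.76)² = 4.266² = 18.20.
Round up.

n = 19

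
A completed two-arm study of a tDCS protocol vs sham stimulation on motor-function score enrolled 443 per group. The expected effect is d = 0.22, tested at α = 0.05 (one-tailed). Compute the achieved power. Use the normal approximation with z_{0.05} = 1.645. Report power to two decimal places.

For two equal groups, power = Φ(d·√(n/2) − z_{α}).
d·√(n/2) = 0.22 × √(443/2) = 0.22 × 14.883 = 3.274.
z_β = 3.274 − 1.645 = 1.629.
Power = Φ(1.629) = 0.948.

power ≈ 0.95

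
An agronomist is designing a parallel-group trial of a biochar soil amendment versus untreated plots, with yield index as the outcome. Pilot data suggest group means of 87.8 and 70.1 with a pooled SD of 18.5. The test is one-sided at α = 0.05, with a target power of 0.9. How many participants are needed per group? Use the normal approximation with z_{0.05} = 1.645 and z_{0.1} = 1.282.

n = 19 per group

Cohen's d = |M₁ − M₂| / SD_pooled = |87.8 − 70.1| / 18.5 = 17.7 / 18.5 = 0.957.
For two independent groups with equal n: n = 2·((z_{α} + z_β) / d)².
z_{α} + z_β = 1.645 + 1.282 = 2.927.
n = 2 × (2.927 / 0.957)² = 2 × 3.059² = 2 × 9.35 = 18.7.
Round up to the next whole participant.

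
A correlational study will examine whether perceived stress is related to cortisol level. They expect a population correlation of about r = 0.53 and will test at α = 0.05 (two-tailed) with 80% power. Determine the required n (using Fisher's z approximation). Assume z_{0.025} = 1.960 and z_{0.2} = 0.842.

n = 26

Fisher's z: C = ½·ln((1+r)/(1−r)) = ½·ln(3.2553) = 0.5901.
n = ((z_{α/2} + z_β)/C)² + 3.
(1.960 + 0.842) / 0.5901 = 2.802 / 0.5901 = 4.748.
n = 4.748² + 3 = 22.55 + 3 = 25.5.
Round up.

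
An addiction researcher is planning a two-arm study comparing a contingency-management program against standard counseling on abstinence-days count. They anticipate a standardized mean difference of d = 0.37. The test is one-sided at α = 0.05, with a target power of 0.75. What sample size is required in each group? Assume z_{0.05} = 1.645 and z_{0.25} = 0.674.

n = 79 per group

For two independent groups with equal n: n = 2·((z_{α} + z_β) / d)².
z_{α} + z_β = 1.645 + 0.674 = 2.319.
n = 2 × (2.319 / 0.37)² = 2 × 6.268² = 2 × 39.28 = 78.6.
Round up to the next whole participant.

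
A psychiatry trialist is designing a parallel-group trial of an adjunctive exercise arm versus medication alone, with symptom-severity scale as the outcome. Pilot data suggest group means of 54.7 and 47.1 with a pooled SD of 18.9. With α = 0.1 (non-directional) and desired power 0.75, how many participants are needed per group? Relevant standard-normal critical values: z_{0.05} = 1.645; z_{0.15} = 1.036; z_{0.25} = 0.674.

n = 67 per group

Cohen's d = |M₁ − M₂| / SD_pooled = |54.7 − 47.1| / 18.9 = 7.6 / 18.9 = 0.402.
For two independent groups with equal n: n = 2·((z_{α/2} + z_β) / d)².
z_{α/2} + z_β = 1.645 + 0.674 = 2.319.
n = 2 × (2.319 / 0.402)² = 2 × 5.769² = 2 × 33.28 = 66.6.
Round up to the next whole participant.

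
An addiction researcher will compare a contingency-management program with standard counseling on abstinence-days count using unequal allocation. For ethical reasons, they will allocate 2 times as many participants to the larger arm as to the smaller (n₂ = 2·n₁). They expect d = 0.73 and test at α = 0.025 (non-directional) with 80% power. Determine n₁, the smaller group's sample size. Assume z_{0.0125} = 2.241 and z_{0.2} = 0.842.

n₁ = 27

With allocation ratio k = n₂/n₁ = 2, Var(x̄₁−x̄₂) = σ²(1/n₁ + 1/(k·n₁)) = σ²·(k+1)/(k·n₁).
So n₁ = (1 + 1/k)·((z_{α/2} + z_β)/d)² = 1.500 × (3.083/0.73)².
n₁ = 1.500 × 17.84 = 26.8.
Round up: n₁ = 27, giving n₂ = 2 × 27 = 54.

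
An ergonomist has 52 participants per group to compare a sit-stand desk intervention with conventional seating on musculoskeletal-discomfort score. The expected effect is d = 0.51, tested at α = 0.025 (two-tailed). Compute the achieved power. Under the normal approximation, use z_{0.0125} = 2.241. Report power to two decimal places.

For two equal groups, power = Φ(d·√(n/2) − z_{α/2}).
d·√(n/2) = 0.51 × √(52/2) = 0.51 × 5.099 = 2.600.
z_β = 2.600 − 2.241 = 0.359.
Power = Φ(0.359) = 0.640.

power ≈ 0.64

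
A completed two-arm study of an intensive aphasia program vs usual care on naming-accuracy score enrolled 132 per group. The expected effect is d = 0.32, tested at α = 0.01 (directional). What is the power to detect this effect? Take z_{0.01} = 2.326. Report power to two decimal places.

For two equal groups, power = Φ(d·√(n/2) − z_{α}).
d·√(n/2) = 0.32 × √(132/2) = 0.32 × 8.124 = 2.600.
z_β = 2.600 − 2.326 = 0.274.
Power = Φ(0.274) = 0.608.

power ≈ 0.61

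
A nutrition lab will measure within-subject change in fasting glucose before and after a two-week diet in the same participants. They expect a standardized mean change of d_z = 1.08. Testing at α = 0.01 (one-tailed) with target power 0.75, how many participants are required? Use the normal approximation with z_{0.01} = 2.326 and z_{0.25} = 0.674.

For a paired (one-sample on differences) test: n = ((z_{α} + z_β) / d)².
z_{α} + z_β = 2.326 + 0.674 = 3.000.
n = (3.000 / 1.08)² = 2.778² = 7.72.
Round up.

n = 8 pairs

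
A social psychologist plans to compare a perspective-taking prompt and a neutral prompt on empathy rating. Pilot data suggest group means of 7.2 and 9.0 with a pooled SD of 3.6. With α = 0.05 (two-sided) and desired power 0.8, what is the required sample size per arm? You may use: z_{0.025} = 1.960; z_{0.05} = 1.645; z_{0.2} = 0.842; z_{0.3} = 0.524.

n = 63 per group

Cohen's d = |M₁ − M₂| / SD_pooled = |7.2 − 9.0| / 3.6 = 1.8 / 3.6 = 0.500.
For two independent groups with equal n: n = 2·((z_{α/2} + z_β) / d)².
z_{α/2} + z_β = 1.960 + 0.842 = 2.802.
n = 2 × (2.802 / 0.500)² = 2 × 5.604² = 2 × 31.40 = 62.8.
Round up to the next whole participant.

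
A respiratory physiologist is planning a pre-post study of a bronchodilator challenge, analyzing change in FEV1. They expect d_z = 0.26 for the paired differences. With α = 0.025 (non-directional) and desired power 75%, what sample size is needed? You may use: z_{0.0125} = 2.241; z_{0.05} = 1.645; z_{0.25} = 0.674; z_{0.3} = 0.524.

For a paired (one-sample on differences) test: n = ((z_{α/2} + z_β) / d)².
z_{α/2} + z_β = 2.241 + 0.674 = 2.915.
n = (2.915 / 0.26)² = 11.212² = 125.70.
Round up.

n = 126 pairs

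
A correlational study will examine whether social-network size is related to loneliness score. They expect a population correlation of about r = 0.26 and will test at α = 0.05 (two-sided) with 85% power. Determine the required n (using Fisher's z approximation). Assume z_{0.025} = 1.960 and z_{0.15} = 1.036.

Fisher's z: C = ½·ln((1+r)/(1−r)) = ½·ln(1.7027) = 0.2661.
n = ((z_{α/2} + z_β)/C)² + 3.
(1.960 + 1.036) / 0.2661 = 2.996 / 0.2661 = 11.259.
n = 11.259² + 3 = 126.76 + 3 = 129.8.
Round up.

n = 130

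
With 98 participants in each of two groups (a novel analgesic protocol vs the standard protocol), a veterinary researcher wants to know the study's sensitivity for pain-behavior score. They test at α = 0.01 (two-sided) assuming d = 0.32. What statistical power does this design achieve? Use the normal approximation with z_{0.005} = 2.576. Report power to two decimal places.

power ≈ 0.37

For two equal groups, power = Φ(d·√(n/2) − z_{α/2}).
d·√(n/2) = 0.32 × √(98/2) = 0.32 × 7.000 = 2.240.
z_β = 2.240 − 2.576 = -0.336.
Power = Φ(-0.336) = 0.368.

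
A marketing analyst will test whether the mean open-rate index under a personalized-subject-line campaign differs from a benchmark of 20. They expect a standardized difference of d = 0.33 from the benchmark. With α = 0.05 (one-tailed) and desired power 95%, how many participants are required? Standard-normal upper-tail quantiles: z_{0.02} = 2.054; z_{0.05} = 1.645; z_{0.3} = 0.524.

For a one-sample test: n = ((z_{α} + z_β) / d)².
z_{α} + z_β = 1.645 + 1.645 = 3.290.
n = (3.290 / 0.33)² = 9.970² = 99.39.
Round up.

n = 100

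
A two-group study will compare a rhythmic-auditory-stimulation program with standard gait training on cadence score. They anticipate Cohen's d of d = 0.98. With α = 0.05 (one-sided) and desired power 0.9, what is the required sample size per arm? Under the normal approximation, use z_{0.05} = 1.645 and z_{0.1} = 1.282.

For two independent groups with equal n: n = 2·((z_{α} + z_β) / d)².
z_{α} + z_β = 1.645 + 1.282 = 2.927.
n = 2 × (2.927 / 0.98)² = 2 × 2.987² = 2 × 8.92 = 17.8.
Round up to the next whole participant.

n = 18 per group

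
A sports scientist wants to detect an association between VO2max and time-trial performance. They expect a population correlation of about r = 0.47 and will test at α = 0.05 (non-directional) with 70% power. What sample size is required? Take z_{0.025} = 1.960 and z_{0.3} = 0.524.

n = 27

Fisher's z: C = ½·ln((1+r)/(1−r)) = ½·ln(2.7736) = 0.5101.
n = ((z_{α/2} + z_β)/C)² + 3.
(1.960 + 0.524) / 0.5101 = 2.484 / 0.5101 = 4.870.
n = 4.870² + 3 = 23.71 + 3 = 26.7.
Round up.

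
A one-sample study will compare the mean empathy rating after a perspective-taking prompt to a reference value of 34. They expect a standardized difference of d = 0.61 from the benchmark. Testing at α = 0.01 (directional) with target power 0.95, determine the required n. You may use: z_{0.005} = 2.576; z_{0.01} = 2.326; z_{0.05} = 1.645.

For a one-sample test: n = ((z_{α} + z_β) / d)².
z_{α} + z_β = 2.326 + 1.645 = 3.971.
n = (3.971 / 0.61)² = 6.510² = 42.38.
Round up.

n = 43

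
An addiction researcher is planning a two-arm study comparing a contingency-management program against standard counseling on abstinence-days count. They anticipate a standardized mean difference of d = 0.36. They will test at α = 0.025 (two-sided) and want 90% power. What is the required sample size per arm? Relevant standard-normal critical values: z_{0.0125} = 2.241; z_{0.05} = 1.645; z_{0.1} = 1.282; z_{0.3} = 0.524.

For two independent groups with equal n: n = 2·((z_{α/2} + z_β) / d)².
z_{α/2} + z_β = 2.241 + 1.282 = 3.523.
n = 2 × (3.523 / 0.36)² = 2 × 9.786² = 2 × 95.77 = 191.5.
Round up to the next whole participant.

n = 192 per group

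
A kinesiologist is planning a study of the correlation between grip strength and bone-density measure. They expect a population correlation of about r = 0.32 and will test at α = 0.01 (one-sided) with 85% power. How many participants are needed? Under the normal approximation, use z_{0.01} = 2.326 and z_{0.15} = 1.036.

Fisher's z: C = ½·ln((1+r)/(1−r)) = ½·ln(1.9412) = 0.3316.
n = ((z_{α} + z_β)/C)² + 3.
(2.326 + 1.036) / 0.3316 = 3.362 / 0.3316 = 10.139.
n = 10.139² + 3 = 102.79 + 3 = 105.8.
Round up.

n = 106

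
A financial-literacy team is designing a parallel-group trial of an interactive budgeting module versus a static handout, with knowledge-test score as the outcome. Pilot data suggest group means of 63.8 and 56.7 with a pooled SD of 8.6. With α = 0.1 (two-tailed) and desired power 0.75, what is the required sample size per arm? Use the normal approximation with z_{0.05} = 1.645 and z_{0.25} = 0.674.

n = 16 per group

Cohen's d = |M₁ − M₂| / SD_pooled = |63.8 − 56.7| / 8.6 = 7.1 / 8.6 = 0.826.
For two independent groups with equal n: n = 2·((z_{α/2} + z_β) / d)².
z_{α/2} + z_β = 1.645 + 0.674 = 2.319.
n = 2 × (2.319 / 0.826)² = 2 × 2.808² = 2 × 7.88 = 15.8.
Round up to the next whole participant.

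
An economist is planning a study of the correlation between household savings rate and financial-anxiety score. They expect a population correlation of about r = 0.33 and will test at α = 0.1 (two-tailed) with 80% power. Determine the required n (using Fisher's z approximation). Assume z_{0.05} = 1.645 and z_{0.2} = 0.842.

n = 56

Fisher's z: C = ½·ln((1+r)/(1−r)) = ½·ln(1.9851) = 0.3428.
n = ((z_{α/2} + z_β)/C)² + 3.
(1.645 + 0.842) / 0.3428 = 2.487 / 0.3428 = 7.255.
n = 7.255² + 3 = 52.63 + 3 = 55.6.
Round up.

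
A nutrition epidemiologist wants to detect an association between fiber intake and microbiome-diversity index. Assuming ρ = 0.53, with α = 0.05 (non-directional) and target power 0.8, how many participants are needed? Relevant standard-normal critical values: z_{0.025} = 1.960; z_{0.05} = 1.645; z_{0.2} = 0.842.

n = 26

Fisher's z: C = ½·ln((1+r)/(1−r)) = ½·ln(3.2553) = 0.5901.
n = ((z_{α/2} + z_β)/C)² + 3.
(1.960 + 0.842) / 0.5901 = 2.802 / 0.5901 = 4.748.
n = 4.748² + 3 = 22.55 + 3 = 25.5.
Round up.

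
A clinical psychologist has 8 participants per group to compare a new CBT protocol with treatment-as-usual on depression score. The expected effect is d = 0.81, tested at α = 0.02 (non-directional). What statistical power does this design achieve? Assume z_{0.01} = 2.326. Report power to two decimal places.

power ≈ 0.24

For two equal groups, power = Φ(d·√(n/2) − z_{α/2}).
d·√(n/2) = 0.81 × √(8/2) = 0.81 × 2.000 = 1.620.
z_β = 1.620 − 2.326 = -0.706.
Power = Φ(-0.706) = 0.240.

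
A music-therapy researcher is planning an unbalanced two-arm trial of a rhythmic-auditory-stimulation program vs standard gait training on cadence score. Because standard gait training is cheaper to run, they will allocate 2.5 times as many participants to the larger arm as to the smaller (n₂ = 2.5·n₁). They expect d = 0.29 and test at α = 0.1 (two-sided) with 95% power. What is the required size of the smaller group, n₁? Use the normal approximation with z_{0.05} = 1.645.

n₁ = 181

With allocation ratio k = n₂/n₁ = 2.5, Var(x̄₁−x̄₂) = σ²(1/n₁ + 1/(k·n₁)) = σ²·(k+1)/(k·n₁).
So n₁ = (1 + 1/k)·((z_{α/2} + z_β)/d)² = 1.400 × (3.290/0.29)².
n₁ = 1.400 × 128.71 = 180.2.
Round up: n₁ = 181, giving n₂ = ⌈2.5 × 181⌉ = ⌈452.5⌉ = 453.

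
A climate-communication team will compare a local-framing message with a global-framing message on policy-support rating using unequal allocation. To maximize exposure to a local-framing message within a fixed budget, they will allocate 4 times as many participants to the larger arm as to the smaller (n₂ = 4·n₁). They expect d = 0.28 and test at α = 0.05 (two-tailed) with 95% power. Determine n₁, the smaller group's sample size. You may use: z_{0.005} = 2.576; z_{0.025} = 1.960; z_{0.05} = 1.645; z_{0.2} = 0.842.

With allocation ratio k = n₂/n₁ = 4, Var(x̄₁−x̄₂) = σ²(1/n₁ + 1/(k·n₁)) = σ²·(k+1)/(k·n₁).
So n₁ = (1 + 1/k)·((z_{α/2} + z_β)/d)² = 1.250 × (3.605/0.28)².
n₁ = 1.250 × 165.77 = 207.2.
Round up: n₁ = 208, giving n₂ = 4 × 208 = 832.

n₁ = 208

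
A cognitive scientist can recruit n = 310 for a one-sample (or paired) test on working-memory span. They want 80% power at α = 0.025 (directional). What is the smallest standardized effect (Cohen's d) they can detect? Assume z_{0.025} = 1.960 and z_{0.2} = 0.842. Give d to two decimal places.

For a single sample (or paired design) of n = 310: d_min = (z_{α} + z_β)/√n.
z-sum = 1.960 + 0.842 = 2.802.
d_min = 2.802 / √310 = 2.802 / 17.607 = 0.159.

d_min ≈ 0.16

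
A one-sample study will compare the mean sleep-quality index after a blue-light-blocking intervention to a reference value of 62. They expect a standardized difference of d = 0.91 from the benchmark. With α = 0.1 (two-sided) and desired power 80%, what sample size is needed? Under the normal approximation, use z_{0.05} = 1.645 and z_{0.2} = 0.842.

For a one-sample test: n = ((z_{α/2} + z_β) / d)².
z_{α/2} + z_β = 1.645 + 0.842 = 2.487.
n = (2.487 / 0.91)² = 2.733² = 7.47.
Round up.

n = 8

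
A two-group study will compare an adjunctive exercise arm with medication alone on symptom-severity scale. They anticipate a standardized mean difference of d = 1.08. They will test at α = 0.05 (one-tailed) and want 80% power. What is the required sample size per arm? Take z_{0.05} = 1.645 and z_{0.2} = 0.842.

n = 11 per group

For two independent groups with equal n: n = 2·((z_{α} + z_β) / d)².
z_{α} + z_β = 1.645 + 0.842 = 2.487.
n = 2 × (2.487 / 1.08)² = 2 × 2.303² = 2 × 5.30 = 10.6.
Round up to the next whole participant.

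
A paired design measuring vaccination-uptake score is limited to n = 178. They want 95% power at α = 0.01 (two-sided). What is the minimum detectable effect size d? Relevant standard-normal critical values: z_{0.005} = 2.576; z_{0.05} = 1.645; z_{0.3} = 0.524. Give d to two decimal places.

d_min ≈ 0.32

For a single sample (or paired design) of n = 178: d_min = (z_{α/2} + z_β)/√n.
z-sum = 2.576 + 1.645 = 4.221.
d_min = 4.221 / √178 = 4.221 / 13.342 = 0.316.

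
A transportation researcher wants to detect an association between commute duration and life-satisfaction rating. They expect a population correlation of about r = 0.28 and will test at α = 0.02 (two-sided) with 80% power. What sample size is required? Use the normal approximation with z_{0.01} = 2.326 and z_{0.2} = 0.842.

Fisher's z: C = ½·ln((1+r)/(1−r)) = ½·ln(1.7778) = 0.2877.
n = ((z_{α/2} + z_β)/C)² + 3.
(2.326 + 0.842) / 0.2877 = 3.168 / 0.2877 = 11.011.
n = 11.011² + 3 = 121.25 + 3 = 124.3.
Round up.

n = 125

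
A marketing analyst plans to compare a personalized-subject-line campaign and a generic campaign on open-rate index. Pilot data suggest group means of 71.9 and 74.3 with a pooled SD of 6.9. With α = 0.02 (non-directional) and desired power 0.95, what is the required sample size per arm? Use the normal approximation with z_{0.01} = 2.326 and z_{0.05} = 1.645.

n = 261 per group

Cohen's d = |M₁ − M₂| / SD_pooled = |71.9 − 74.3| / 6.9 = 2.4 / 6.9 = 0.348.
For two independent groups with equal n: n = 2·((z_{α/2} + z_β) / d)².
z_{α/2} + z_β = 2.326 + 1.645 = 3.971.
n = 2 × (3.971 / 0.348)² = 2 × 11.411² = 2 × 130.21 = 260.4.
Round up to the next whole participant.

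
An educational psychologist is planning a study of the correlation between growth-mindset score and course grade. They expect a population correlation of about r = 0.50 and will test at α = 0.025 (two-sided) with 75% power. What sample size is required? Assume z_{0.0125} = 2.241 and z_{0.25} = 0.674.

n = 32

Fisher's z: C = ½·ln((1+r)/(1−r)) = ½·ln(3.0000) = 0.5493.
n = ((z_{α/2} + z_β)/C)² + 3.
(2.241 + 0.674) / 0.5493 = 2.915 / 0.5493 = 5.307.
n = 5.307² + 3 = 28.16 + 3 = 31.2.
Round up.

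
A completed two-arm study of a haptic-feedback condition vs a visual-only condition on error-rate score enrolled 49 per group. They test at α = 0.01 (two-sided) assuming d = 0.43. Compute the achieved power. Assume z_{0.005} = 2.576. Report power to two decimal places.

power ≈ 0.33

For two equal groups, power = Φ(d·√(n/2) − z_{α/2}).
d·√(n/2) = 0.43 × √(49/2) = 0.43 × 4.950 = 2.128.
z_β = 2.128 − 2.576 = -0.448.
Power = Φ(-0.448) = 0.327.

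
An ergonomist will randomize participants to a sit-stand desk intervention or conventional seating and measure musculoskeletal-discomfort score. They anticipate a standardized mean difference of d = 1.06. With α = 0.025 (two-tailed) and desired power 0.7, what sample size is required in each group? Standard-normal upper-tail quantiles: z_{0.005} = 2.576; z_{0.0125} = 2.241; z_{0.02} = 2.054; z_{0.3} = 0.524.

n = 14 per group

For two independent groups with equal n: n = 2·((z_{α/2} + z_β) / d)².
z_{α/2} + z_β = 2.241 + 0.524 = 2.765.
n = 2 × (2.765 / 1.06)² = 2 × 2.608² = 2 × 6.80 = 13.6.
Round up to the next whole participant.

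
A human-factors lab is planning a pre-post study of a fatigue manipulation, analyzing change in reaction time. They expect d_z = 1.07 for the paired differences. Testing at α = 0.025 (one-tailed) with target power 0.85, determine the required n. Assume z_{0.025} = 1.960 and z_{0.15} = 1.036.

n = 8 pairs

For a paired (one-sample on differences) test: n = ((z_{α} + z_β) / d)².
z_{α} + z_β = 1.960 + 1.036 = 2.996.
n = (2.996 / 1.07)² = 2.800² = 7.84.
Round up.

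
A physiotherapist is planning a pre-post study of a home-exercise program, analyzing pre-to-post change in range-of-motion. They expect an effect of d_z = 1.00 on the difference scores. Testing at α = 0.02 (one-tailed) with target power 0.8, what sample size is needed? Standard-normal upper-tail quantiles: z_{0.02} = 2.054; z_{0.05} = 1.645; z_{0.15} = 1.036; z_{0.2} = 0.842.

n = 9 pairs

For a paired (one-sample on differences) test: n = ((z_{α} + z_β) / d)².
z_{α} + z_β = 2.054 + 0.842 = 2.896.
n = (2.896 / 1.00)² = 2.896² = 8.39.
Round up.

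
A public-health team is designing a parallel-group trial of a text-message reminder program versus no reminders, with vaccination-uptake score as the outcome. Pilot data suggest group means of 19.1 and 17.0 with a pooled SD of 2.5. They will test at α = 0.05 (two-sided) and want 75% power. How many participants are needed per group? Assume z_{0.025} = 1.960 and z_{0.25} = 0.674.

n = 20 per group

Cohen's d = |M₁ − M₂| / SD_pooled = |19.1 − 17.0| / 2.5 = 2.1 / 2.5 = 0.840.
For two independent groups with equal n: n = 2·((z_{α/2} + z_β) / d)².
z_{α/2} + z_β = 1.960 + 0.674 = 2.634.
n = 2 × (2.634 / 0.840)² = 2 × 3.136² = 2 × 9.83 = 19.7.
Round up to the next whole participant.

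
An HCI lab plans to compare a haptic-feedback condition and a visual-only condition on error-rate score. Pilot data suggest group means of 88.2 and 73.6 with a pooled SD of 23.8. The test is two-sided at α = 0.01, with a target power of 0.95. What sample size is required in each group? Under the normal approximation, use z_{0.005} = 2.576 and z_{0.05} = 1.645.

Cohen's d = |M₁ − M₂| / SD_pooled = |88.2 − 73.6| / 23.8 = 14.6 / 23.8 = 0.613.
For two independent groups with equal n: n = 2·((z_{α/2} + z_β) / d)².
z_{α/2} + z_β = 2.576 + 1.645 = 4.221.
n = 2 × (4.221 / 0.613)² = 2 × 6.886² = 2 × 47.41 = 94.8.
Round up to the next whole participant.

n = 95 per group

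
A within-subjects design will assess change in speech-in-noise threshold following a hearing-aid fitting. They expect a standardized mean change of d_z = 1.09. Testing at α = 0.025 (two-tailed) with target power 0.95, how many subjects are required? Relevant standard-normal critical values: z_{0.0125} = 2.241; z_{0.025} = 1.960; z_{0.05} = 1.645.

n = 13 pairs

For a paired (one-sample on differences) test: n = ((z_{α/2} + z_β) / d)².
z_{α/2} + z_β = 2.241 + 1.645 = 3.886.
n = (3.886 / 1.09)² = 3.565² = 12.71.
Round up.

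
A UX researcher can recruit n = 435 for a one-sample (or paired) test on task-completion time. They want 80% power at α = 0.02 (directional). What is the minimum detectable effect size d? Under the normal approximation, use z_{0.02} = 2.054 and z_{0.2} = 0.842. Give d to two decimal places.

For a single sample (or paired design) of n = 435: d_min = (z_{α} + z_β)/√n.
z-sum = 2.054 + 0.842 = 2.896.
d_min = 2.896 / √435 = 2.896 / 20.857 = 0.139.

d_min ≈ 0.14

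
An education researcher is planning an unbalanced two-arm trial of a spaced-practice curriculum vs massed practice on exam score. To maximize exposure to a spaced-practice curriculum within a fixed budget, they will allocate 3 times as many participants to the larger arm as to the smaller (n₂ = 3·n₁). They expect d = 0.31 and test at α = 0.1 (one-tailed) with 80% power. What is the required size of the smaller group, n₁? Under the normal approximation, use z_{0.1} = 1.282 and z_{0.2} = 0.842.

n₁ = 63

With allocation ratio k = n₂/n₁ = 3, Var(x̄₁−x̄₂) = σ²(1/n₁ + 1/(k·n₁)) = σ²·(k+1)/(k·n₁).
So n₁ = (1 + 1/k)·((z_{α} + z_β)/d)² = 1.333 × (2.124/0.31)².
n₁ = 1.333 × 46.94 = 62.6.
Round up: n₁ = 63, giving n₂ = 3 × 63 = 189.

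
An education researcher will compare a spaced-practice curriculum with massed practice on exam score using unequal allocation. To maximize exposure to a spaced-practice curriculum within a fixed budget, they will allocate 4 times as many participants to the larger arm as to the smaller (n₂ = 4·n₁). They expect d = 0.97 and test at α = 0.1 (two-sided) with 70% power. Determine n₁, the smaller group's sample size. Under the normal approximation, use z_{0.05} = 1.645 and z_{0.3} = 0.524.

n₁ = 7

With allocation ratio k = n₂/n₁ = 4, Var(x̄₁−x̄₂) = σ²(1/n₁ + 1/(k·n₁)) = σ²·(k+1)/(k·n₁).
So n₁ = (1 + 1/k)·((z_{α/2} + z_β)/d)² = 1.250 × (2.169/0.97)².
n₁ = 1.250 × 5.00 = 6.3.
Round up: n₁ = 7, giving n₂ = 4 × 7 = 28.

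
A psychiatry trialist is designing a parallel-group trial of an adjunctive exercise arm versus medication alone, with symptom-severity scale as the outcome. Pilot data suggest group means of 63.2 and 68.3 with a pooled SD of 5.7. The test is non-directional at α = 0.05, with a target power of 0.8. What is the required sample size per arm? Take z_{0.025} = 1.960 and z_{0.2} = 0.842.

n = 20 per group

Cohen's d = |M₁ − M₂| / SD_pooled = |63.2 − 68.3| / 5.7 = 5.1 / 5.7 = 0.895.
For two independent groups with equal n: n = 2·((z_{α/2} + z_β) / d)².
z_{α/2} + z_β = 1.960 + 0.842 = 2.802.
n = 2 × (2.802 / 0.895)² = 2 × 3.131² = 2 × 9.80 = 19.6.
Round up to the next whole participant.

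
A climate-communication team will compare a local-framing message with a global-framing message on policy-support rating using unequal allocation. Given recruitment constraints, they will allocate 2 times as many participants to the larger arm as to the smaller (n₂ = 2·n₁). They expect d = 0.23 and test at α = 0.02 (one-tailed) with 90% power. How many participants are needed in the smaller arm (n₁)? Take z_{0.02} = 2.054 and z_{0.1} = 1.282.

With allocation ratio k = n₂/n₁ = 2, Var(x̄₁−x̄₂) = σ²(1/n₁ + 1/(k·n₁)) = σ²·(k+1)/(k·n₁).
So n₁ = (1 + 1/k)·((z_{α} + z_β)/d)² = 1.500 × (3.336/0.23)².
n₁ = 1.500 × 210.38 = 315.6.
Round up: n₁ = 316, giving n₂ = 2 × 316 = 632.

n₁ = 316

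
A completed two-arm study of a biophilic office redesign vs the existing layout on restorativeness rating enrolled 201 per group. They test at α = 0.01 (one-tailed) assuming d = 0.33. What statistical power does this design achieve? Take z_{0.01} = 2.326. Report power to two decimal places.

For two equal groups, power = Φ(d·√(n/2) − z_{α}).
d·√(n/2) = 0.33 × √(201/2) = 0.33 × 10.025 = 3.308.
z_β = 3.308 − 2.326 = 0.982.
Power = Φ(0.982) = 0.837.

power ≈ 0.84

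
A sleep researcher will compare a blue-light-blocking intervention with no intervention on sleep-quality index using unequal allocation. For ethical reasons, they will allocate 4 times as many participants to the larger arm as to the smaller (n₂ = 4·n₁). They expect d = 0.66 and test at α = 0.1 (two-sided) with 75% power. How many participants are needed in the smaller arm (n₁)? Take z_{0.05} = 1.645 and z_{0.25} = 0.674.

n₁ = 16

With allocation ratio k = n₂/n₁ = 4, Var(x̄₁−x̄₂) = σ²(1/n₁ + 1/(k·n₁)) = σ²·(k+1)/(k·n₁).
So n₁ = (1 + 1/k)·((z_{α/2} + z_β)/d)² = 1.250 × (2.319/0.66)².
n₁ = 1.250 × 12.35 = 15.4.
Round up: n₁ = 16, giving n₂ = 4 × 16 = 64.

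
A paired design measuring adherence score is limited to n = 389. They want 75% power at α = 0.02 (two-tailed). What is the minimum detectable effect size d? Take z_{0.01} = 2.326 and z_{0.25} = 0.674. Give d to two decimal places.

d_min ≈ 0.15

For a single sample (or paired design) of n = 389: d_min = (z_{α/2} + z_β)/√n.
z-sum = 2.326 + 0.674 = 3.000.
d_min = 3.000 / √389 = 3.000 / 19.723 = 0.152.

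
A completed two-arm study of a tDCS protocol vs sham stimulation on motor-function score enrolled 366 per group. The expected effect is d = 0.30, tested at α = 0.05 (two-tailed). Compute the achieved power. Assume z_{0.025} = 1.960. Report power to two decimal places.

For two equal groups, power = Φ(d·√(n/2) − z_{α/2}).
d·√(n/2) = 0.30 × √(366/2) = 0.30 × 13.528 = 4.058.
z_β = 4.058 − 1.960 = 2.098.
Power = Φ(2.098) = 0.982.

power ≈ 0.98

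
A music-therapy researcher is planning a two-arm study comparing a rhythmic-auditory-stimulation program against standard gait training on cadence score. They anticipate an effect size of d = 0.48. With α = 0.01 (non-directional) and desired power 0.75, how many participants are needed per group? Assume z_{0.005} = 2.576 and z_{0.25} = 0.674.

For two independent groups with equal n: n = 2·((z_{α/2} + z_β) / d)².
z_{α/2} + z_β = 2.576 + 0.674 = 3.250.
n = 2 × (3.250 / 0.48)² = 2 × 6.771² = 2 × 45.84 = 91.7.
Round up to the next whole participant.

n = 92 per group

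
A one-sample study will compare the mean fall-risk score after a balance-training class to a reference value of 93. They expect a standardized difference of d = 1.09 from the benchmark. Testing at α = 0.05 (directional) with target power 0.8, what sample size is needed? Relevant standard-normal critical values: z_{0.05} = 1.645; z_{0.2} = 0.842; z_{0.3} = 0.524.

n = 6

For a one-sample test: n = ((z_{α} + z_β) / d)².
z_{α} + z_β = 1.645 + 0.842 = 2.487.
n = (2.487 / 1.09)² = 2.282² = 5.21.
Round up.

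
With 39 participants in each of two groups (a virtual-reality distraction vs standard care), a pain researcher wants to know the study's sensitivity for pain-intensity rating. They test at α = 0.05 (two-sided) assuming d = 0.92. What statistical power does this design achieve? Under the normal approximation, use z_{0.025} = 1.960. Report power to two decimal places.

For two equal groups, power = Φ(d·√(n/2) − z_{α/2}).
d·√(n/2) = 0.92 × √(39/2) = 0.92 × 4.416 = 4.063.
z_β = 4.063 − 1.960 = 2.103.
Power = Φ(2.103) = 0.982.

power ≈ 0.98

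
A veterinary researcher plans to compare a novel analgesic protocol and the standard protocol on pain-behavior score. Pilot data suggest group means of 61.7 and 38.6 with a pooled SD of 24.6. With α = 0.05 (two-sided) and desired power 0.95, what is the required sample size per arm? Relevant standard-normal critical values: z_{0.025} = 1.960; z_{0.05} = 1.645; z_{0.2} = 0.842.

n = 30 per group

Cohen's d = |M₁ − M₂| / SD_pooled = |61.7 − 38.6| / 24.6 = 23.1 / 24.6 = 0.939.
For two independent groups with equal n: n = 2·((z_{α/2} + z_β) / d)².
z_{α/2} + z_β = 1.960 + 1.645 = 3.605.
n = 2 × (3.605 / 0.939)² = 2 × 3.839² = 2 × 14.74 = 29.5.
Round up to the next whole participant.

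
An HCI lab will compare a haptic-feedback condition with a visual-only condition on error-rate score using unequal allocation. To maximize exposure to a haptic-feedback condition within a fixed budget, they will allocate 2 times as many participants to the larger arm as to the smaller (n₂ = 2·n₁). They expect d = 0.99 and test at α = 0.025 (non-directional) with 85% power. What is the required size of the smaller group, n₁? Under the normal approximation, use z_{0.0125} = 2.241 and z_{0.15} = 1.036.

n₁ = 17

With allocation ratio k = n₂/n₁ = 2, Var(x̄₁−x̄₂) = σ²(1/n₁ + 1/(k·n₁)) = σ²·(k+1)/(k·n₁).
So n₁ = (1 + 1/k)·((z_{α/2} + z_β)/d)² = 1.500 × (3.277/0.99)².
n₁ = 1.500 × 10.96 = 16.4.
Round up: n₁ = 17, giving n₂ = 2 × 17 = 34.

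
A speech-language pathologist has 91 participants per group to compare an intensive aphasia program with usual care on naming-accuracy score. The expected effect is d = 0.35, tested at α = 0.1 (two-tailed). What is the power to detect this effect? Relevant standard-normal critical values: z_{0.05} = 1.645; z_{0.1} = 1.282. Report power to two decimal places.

power ≈ 0.76

For two equal groups, power = Φ(d·√(n/2) − z_{α/2}).
d·√(n/2) = 0.35 × √(91/2) = 0.35 × 6.745 = 2.361.
z_β = 2.361 − 1.645 = 0.716.
Power = Φ(0.716) = 0.763.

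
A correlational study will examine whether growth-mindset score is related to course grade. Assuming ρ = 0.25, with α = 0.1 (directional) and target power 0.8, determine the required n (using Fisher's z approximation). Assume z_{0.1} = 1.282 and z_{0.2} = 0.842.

Fisher's z: C = ½·ln((1+r)/(1−r)) = ½·ln(1.6667) = 0.2554.
n = ((z_{α} + z_β)/C)² + 3.
(1.282 + 0.842) / 0.2554 = 2.124 / 0.2554 = 8.316.
n = 8.316² + 3 = 69.16 + 3 = 72.2.
Round up.

n = 73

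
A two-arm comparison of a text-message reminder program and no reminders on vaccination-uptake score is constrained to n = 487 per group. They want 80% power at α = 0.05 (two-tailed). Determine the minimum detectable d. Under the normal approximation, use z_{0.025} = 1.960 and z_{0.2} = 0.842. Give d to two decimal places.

d_min ≈ 0.18

For two independent groups of n = 487 each: d_min = (z_{α/2} + z_β)·√(2/n).
z-sum = 1.960 + 0.842 = 2.802.
d_min = 2.802 × √(2/487) = 2.802 × 0.0641 = 0.180.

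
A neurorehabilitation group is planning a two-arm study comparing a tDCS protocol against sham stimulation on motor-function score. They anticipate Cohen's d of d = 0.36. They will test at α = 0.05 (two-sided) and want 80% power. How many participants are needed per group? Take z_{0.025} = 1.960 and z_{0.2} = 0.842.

n = 122 per group

For two independent groups with equal n: n = 2·((z_{α/2} + z_β) / d)².
z_{α/2} + z_β = 1.960 + 0.842 = 2.802.
n = 2 × (2.802 / 0.36)² = 2 × 7.783² = 2 × 60.58 = 121.2.
Round up to the next whole participant.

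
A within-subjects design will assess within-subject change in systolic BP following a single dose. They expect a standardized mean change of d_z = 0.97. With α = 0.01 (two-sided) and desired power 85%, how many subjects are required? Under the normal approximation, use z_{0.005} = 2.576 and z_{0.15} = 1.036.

n = 14 pairs

For a paired (one-sample on differences) test: n = ((z_{α/2} + z_β) / d)².
z_{α/2} + z_β = 2.576 + 1.036 = 3.612.
n = (3.612 / 0.97)² = 3.724² = 13.87.
Round up.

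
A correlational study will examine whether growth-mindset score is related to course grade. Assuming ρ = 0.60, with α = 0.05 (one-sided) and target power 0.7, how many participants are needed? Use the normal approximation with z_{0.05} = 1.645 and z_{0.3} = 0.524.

Fisher's z: C = ½·ln((1+r)/(1−r)) = ½·ln(4.0000) = 0.6931.
n = ((z_{α} + z_β)/C)² + 3.
(1.645 + 0.524) / 0.6931 = 2.169 / 0.6931 = 3.129.
n = 3.129² + 3 = 9.79 + 3 = 12.8.
Round up.

n = 13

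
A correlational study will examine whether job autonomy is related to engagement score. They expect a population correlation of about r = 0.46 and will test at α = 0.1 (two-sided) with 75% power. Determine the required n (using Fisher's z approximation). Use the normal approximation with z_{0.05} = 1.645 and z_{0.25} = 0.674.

Fisher's z: C = ½·ln((1+r)/(1−r)) = ½·ln(2.7037) = 0.4973.
n = ((z_{α/2} + z_β)/C)² + 3.
(1.645 + 0.674) / 0.4973 = 2.319 / 0.4973 = 4.663.
n = 4.663² + 3 = 21.75 + 3 = 24.7.
Round up.

n = 25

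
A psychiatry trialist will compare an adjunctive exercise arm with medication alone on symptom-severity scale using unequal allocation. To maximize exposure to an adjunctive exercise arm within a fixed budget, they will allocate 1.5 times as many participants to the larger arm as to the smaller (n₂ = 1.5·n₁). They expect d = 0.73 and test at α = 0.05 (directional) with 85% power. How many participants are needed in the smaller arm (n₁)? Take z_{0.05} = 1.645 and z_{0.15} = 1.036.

n₁ = 23

With allocation ratio k = n₂/n₁ = 1.5, Var(x̄₁−x̄₂) = σ²(1/n₁ + 1/(k·n₁)) = σ²·(k+1)/(k·n₁).
So n₁ = (1 + 1/k)·((z_{α} + z_β)/d)² = 1.667 × (2.681/0.73)².
n₁ = 1.667 × 13.49 = 22.5.
Round up: n₁ = 23, giving n₂ = ⌈1.5 × 23⌉ = ⌈34.5⌉ = 35.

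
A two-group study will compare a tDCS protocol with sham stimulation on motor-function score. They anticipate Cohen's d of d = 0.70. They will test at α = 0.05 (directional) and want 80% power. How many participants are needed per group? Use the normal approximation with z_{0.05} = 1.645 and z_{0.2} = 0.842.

n = 26 per group

For two independent groups with equal n: n = 2·((z_{α} + z_β) / d)².
z_{α} + z_β = 1.645 + 0.842 = 2.487.
n = 2 × (2.487 / 0.70)² = 2 × 3.553² = 2 × 12.62 = 25.2.
Round up to the next whole participant.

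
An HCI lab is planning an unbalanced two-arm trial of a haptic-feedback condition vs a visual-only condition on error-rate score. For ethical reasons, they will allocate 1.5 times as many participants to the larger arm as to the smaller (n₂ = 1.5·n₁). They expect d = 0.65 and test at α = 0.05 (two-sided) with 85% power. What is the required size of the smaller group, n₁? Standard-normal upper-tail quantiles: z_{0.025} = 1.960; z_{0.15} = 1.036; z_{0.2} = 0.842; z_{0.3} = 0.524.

With allocation ratio k = n₂/n₁ = 1.5, Var(x̄₁−x̄₂) = σ²(1/n₁ + 1/(k·n₁)) = σ²·(k+1)/(k·n₁).
So n₁ = (1 + 1/k)·((z_{α/2} + z_β)/d)² = 1.667 × (2.996/0.65)².
n₁ = 1.667 × 21.25 = 35.4.
Round up: n₁ = 36, giving n₂ = 1.5 × 36 = 54.

n₁ = 36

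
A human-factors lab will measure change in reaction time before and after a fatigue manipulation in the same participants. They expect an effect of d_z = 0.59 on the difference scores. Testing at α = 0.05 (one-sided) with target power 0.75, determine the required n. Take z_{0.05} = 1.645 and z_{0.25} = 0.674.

n = 16 pairs

For a paired (one-sample on differences) test: n = ((z_{α} + z_β) / d)².
z_{α} + z_β = 1.645 + 0.674 = 2.319.
n = (2.319 / 0.59)² = 3.931² = 15.45.
Round up.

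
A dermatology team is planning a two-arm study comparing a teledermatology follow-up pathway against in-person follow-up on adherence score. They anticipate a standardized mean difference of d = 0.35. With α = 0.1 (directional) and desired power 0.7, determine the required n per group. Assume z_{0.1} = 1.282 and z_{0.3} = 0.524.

n = 54 per group

For two independent groups with equal n: n = 2·((z_{α} + z_β) / d)².
z_{α} + z_β = 1.282 + 0.524 = 1.806.
n = 2 × (1.806 / 0.35)² = 2 × 5.160² = 2 × 26.63 = 53.3.
Round up to the next whole participant.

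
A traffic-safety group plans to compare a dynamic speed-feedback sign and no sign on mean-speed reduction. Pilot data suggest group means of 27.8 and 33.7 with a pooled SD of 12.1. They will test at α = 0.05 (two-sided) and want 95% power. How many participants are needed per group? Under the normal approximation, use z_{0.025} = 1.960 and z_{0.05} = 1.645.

n = 110 per group

Cohen's d = |M₁ − M₂| / SD_pooled = |27.8 − 33.7| / 12.1 = 5.9 / 12.1 = 0.488.
For two independent groups with equal n: n = 2·((z_{α/2} + z_β) / d)².
z_{α/2} + z_β = 1.960 + 1.645 = 3.605.
n = 2 × (3.605 / 0.488)² = 2 × 7.387² = 2 × 54.57 = 109.1.
Round up to the next whole participant.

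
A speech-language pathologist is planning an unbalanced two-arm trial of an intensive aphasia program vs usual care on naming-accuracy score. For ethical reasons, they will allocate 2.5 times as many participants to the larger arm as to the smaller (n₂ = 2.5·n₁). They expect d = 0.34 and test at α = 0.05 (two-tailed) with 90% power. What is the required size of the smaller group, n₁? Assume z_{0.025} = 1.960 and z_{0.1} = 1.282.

With allocation ratio k = n₂/n₁ = 2.5, Var(x̄₁−x̄₂) = σ²(1/n₁ + 1/(k·n₁)) = σ²·(k+1)/(k·n₁).
So n₁ = (1 + 1/k)·((z_{α/2} + z_β)/d)² = 1.400 × (3.242/0.34)².
n₁ = 1.400 × 90.92 = 127.3.
Round up: n₁ = 128, giving n₂ = 2.5 × 128 = 320.

n₁ = 128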